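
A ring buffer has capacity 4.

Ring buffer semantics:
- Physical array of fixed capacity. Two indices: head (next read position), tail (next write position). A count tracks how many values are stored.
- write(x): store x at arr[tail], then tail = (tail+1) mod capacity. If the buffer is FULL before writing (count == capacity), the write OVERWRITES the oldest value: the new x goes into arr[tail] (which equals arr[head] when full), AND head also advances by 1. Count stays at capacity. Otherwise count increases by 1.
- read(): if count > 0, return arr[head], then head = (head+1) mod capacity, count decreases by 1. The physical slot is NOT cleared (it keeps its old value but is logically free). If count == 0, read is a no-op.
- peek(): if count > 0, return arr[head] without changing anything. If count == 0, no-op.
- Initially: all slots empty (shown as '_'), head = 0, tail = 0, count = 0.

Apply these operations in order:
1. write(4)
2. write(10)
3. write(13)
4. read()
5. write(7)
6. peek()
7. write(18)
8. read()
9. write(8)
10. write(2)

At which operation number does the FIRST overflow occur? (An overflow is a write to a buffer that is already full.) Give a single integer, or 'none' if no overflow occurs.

After op 1 (write(4)): arr=[4 _ _ _] head=0 tail=1 count=1
After op 2 (write(10)): arr=[4 10 _ _] head=0 tail=2 count=2
After op 3 (write(13)): arr=[4 10 13 _] head=0 tail=3 count=3
After op 4 (read()): arr=[4 10 13 _] head=1 tail=3 count=2
After op 5 (write(7)): arr=[4 10 13 7] head=1 tail=0 count=3
After op 6 (peek()): arr=[4 10 13 7] head=1 tail=0 count=3
After op 7 (write(18)): arr=[18 10 13 7] head=1 tail=1 count=4
After op 8 (read()): arr=[18 10 13 7] head=2 tail=1 count=3
After op 9 (write(8)): arr=[18 8 13 7] head=2 tail=2 count=4
After op 10 (write(2)): arr=[18 8 2 7] head=3 tail=3 count=4

Answer: 10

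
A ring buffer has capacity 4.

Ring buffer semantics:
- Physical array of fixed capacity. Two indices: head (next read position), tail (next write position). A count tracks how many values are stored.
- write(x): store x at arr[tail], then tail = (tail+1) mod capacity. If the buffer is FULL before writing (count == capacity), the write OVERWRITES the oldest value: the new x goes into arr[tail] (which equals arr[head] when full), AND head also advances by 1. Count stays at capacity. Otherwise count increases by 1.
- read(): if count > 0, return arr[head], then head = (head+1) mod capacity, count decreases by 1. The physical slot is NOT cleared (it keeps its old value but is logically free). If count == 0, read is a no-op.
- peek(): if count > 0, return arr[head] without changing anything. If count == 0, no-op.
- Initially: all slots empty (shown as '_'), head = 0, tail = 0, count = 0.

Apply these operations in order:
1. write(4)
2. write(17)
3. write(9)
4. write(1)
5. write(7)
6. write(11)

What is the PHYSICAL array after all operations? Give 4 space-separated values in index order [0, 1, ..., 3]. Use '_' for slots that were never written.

After op 1 (write(4)): arr=[4 _ _ _] head=0 tail=1 count=1
After op 2 (write(17)): arr=[4 17 _ _] head=0 tail=2 count=2
After op 3 (write(9)): arr=[4 17 9 _] head=0 tail=3 count=3
After op 4 (write(1)): arr=[4 17 9 1] head=0 tail=0 count=4
After op 5 (write(7)): arr=[7 17 9 1] head=1 tail=1 count=4
After op 6 (write(11)): arr=[7 11 9 1] head=2 tail=2 count=4

Answer: 7 11 9 1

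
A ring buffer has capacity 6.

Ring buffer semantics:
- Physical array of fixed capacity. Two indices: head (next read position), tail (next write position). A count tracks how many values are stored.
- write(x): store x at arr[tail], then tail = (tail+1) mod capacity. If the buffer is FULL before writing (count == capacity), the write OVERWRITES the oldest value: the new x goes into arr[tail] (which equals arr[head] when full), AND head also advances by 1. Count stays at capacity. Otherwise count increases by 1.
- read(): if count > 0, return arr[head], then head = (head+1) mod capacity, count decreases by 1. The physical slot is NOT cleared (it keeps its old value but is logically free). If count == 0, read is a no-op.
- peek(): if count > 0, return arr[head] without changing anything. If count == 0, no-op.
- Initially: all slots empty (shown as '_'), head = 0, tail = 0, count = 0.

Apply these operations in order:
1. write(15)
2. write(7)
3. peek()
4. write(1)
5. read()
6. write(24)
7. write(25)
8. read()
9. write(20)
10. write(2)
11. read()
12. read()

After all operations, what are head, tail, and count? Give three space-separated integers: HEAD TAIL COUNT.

After op 1 (write(15)): arr=[15 _ _ _ _ _] head=0 tail=1 count=1
After op 2 (write(7)): arr=[15 7 _ _ _ _] head=0 tail=2 count=2
After op 3 (peek()): arr=[15 7 _ _ _ _] head=0 tail=2 count=2
After op 4 (write(1)): arr=[15 7 1 _ _ _] head=0 tail=3 count=3
After op 5 (read()): arr=[15 7 1 _ _ _] head=1 tail=3 count=2
After op 6 (write(24)): arr=[15 7 1 24 _ _] head=1 tail=4 count=3
After op 7 (write(25)): arr=[15 7 1 24 25 _] head=1 tail=5 count=4
After op 8 (read()): arr=[15 7 1 24 25 _] head=2 tail=5 count=3
After op 9 (write(20)): arr=[15 7 1 24 25 20] head=2 tail=0 count=4
After op 10 (write(2)): arr=[2 7 1 24 25 20] head=2 tail=1 count=5
After op 11 (read()): arr=[2 7 1 24 25 20] head=3 tail=1 count=4
After op 12 (read()): arr=[2 7 1 24 25 20] head=4 tail=1 count=3

Answer: 4 1 3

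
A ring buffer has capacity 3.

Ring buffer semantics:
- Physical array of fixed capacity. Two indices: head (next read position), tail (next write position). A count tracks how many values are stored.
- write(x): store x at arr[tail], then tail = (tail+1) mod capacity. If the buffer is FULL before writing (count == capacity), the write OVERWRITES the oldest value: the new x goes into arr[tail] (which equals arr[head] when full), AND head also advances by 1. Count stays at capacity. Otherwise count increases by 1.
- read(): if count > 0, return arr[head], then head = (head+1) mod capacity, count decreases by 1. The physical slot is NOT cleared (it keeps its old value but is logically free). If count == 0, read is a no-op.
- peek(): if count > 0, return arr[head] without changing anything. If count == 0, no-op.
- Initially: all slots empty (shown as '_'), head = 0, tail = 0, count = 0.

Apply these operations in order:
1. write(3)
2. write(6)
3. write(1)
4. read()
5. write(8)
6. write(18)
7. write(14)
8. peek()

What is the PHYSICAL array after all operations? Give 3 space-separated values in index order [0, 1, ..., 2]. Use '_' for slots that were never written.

Answer: 8 18 14

Derivation:
After op 1 (write(3)): arr=[3 _ _] head=0 tail=1 count=1
After op 2 (write(6)): arr=[3 6 _] head=0 tail=2 count=2
After op 3 (write(1)): arr=[3 6 1] head=0 tail=0 count=3
After op 4 (read()): arr=[3 6 1] head=1 tail=0 count=2
After op 5 (write(8)): arr=[8 6 1] head=1 tail=1 count=3
After op 6 (write(18)): arr=[8 18 1] head=2 tail=2 count=3
After op 7 (write(14)): arr=[8 18 14] head=0 tail=0 count=3
After op 8 (peek()): arr=[8 18 14] head=0 tail=0 count=3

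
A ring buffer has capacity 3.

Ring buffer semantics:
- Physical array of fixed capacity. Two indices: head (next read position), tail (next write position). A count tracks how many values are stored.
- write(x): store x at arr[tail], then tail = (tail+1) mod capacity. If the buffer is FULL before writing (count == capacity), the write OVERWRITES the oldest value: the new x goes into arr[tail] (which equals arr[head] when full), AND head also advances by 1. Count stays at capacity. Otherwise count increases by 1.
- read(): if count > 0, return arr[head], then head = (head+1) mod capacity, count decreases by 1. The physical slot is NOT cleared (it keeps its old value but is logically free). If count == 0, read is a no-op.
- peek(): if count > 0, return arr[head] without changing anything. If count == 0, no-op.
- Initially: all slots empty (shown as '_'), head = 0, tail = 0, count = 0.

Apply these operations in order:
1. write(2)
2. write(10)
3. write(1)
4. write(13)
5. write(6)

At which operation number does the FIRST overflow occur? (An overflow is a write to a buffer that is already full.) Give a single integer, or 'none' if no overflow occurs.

After op 1 (write(2)): arr=[2 _ _] head=0 tail=1 count=1
After op 2 (write(10)): arr=[2 10 _] head=0 tail=2 count=2
After op 3 (write(1)): arr=[2 10 1] head=0 tail=0 count=3
After op 4 (write(13)): arr=[13 10 1] head=1 tail=1 count=3
After op 5 (write(6)): arr=[13 6 1] head=2 tail=2 count=3

Answer: 4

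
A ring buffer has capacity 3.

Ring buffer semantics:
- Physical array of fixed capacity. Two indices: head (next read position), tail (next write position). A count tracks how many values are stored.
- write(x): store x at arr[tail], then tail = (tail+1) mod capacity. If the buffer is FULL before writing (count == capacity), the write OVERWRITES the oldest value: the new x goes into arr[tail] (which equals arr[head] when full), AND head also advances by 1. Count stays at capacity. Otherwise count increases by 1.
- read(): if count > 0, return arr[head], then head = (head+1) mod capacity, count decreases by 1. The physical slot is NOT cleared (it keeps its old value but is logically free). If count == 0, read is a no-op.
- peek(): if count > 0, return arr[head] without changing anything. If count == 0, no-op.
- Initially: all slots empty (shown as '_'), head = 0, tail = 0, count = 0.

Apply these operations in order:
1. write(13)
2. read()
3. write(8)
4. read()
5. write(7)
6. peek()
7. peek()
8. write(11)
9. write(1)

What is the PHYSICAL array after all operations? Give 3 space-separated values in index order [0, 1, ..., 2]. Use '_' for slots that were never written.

Answer: 11 1 7

Derivation:
After op 1 (write(13)): arr=[13 _ _] head=0 tail=1 count=1
After op 2 (read()): arr=[13 _ _] head=1 tail=1 count=0
After op 3 (write(8)): arr=[13 8 _] head=1 tail=2 count=1
After op 4 (read()): arr=[13 8 _] head=2 tail=2 count=0
After op 5 (write(7)): arr=[13 8 7] head=2 tail=0 count=1
After op 6 (peek()): arr=[13 8 7] head=2 tail=0 count=1
After op 7 (peek()): arr=[13 8 7] head=2 tail=0 count=1
After op 8 (write(11)): arr=[11 8 7] head=2 tail=1 count=2
After op 9 (write(1)): arr=[11 1 7] head=2 tail=2 count=3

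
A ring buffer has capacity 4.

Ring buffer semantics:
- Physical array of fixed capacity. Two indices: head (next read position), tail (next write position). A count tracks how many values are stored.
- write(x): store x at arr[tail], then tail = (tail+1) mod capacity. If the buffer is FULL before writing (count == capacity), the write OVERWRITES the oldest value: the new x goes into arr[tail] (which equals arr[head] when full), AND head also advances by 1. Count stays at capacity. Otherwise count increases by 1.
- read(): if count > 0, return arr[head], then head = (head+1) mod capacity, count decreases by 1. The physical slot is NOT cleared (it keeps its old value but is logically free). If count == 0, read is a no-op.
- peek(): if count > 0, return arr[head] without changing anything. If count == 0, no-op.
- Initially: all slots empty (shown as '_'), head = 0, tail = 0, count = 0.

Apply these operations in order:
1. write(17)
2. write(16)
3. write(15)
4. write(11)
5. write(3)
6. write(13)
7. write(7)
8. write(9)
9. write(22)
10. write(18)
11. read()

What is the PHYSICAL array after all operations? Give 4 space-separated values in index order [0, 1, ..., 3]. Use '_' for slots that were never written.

After op 1 (write(17)): arr=[17 _ _ _] head=0 tail=1 count=1
After op 2 (write(16)): arr=[17 16 _ _] head=0 tail=2 count=2
After op 3 (write(15)): arr=[17 16 15 _] head=0 tail=3 count=3
After op 4 (write(11)): arr=[17 16 15 11] head=0 tail=0 count=4
After op 5 (write(3)): arr=[3 16 15 11] head=1 tail=1 count=4
After op 6 (write(13)): arr=[3 13 15 11] head=2 tail=2 count=4
After op 7 (write(7)): arr=[3 13 7 11] head=3 tail=3 count=4
After op 8 (write(9)): arr=[3 13 7 9] head=0 tail=0 count=4
After op 9 (write(22)): arr=[22 13 7 9] head=1 tail=1 count=4
After op 10 (write(18)): arr=[22 18 7 9] head=2 tail=2 count=4
After op 11 (read()): arr=[22 18 7 9] head=3 tail=2 count=3

Answer: 22 18 7 9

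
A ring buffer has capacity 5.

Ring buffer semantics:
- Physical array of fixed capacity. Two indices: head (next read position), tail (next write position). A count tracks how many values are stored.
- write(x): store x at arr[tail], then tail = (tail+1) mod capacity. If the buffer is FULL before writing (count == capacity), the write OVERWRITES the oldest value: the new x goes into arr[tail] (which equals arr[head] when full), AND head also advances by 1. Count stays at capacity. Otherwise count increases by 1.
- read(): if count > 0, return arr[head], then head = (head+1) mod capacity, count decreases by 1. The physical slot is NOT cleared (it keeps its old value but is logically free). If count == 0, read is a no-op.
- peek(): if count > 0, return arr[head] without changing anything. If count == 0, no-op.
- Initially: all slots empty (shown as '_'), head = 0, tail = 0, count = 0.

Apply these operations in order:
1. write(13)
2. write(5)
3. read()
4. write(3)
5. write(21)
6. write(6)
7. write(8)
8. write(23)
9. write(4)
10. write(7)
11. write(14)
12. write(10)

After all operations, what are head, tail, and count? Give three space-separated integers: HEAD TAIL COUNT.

Answer: 1 1 5

Derivation:
After op 1 (write(13)): arr=[13 _ _ _ _] head=0 tail=1 count=1
After op 2 (write(5)): arr=[13 5 _ _ _] head=0 tail=2 count=2
After op 3 (read()): arr=[13 5 _ _ _] head=1 tail=2 count=1
After op 4 (write(3)): arr=[13 5 3 _ _] head=1 tail=3 count=2
After op 5 (write(21)): arr=[13 5 3 21 _] head=1 tail=4 count=3
After op 6 (write(6)): arr=[13 5 3 21 6] head=1 tail=0 count=4
After op 7 (write(8)): arr=[8 5 3 21 6] head=1 tail=1 count=5
After op 8 (write(23)): arr=[8 23 3 21 6] head=2 tail=2 count=5
After op 9 (write(4)): arr=[8 23 4 21 6] head=3 tail=3 count=5
After op 10 (write(7)): arr=[8 23 4 7 6] head=4 tail=4 count=5
After op 11 (write(14)): arr=[8 23 4 7 14] head=0 tail=0 count=5
After op 12 (write(10)): arr=[10 23 4 7 14] head=1 tail=1 count=5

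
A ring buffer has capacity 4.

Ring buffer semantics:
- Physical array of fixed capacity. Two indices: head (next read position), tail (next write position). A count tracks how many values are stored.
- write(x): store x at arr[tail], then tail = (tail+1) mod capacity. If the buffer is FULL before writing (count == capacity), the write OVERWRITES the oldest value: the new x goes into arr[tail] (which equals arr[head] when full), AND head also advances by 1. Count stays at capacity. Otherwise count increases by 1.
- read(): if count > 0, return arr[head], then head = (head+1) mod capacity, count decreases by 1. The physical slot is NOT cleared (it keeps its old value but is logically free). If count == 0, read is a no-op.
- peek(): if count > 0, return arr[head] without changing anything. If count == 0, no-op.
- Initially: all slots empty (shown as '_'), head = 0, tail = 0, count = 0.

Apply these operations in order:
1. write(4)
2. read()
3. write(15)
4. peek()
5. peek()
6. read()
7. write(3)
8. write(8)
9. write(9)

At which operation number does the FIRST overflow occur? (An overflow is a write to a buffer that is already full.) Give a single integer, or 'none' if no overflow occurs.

After op 1 (write(4)): arr=[4 _ _ _] head=0 tail=1 count=1
After op 2 (read()): arr=[4 _ _ _] head=1 tail=1 count=0
After op 3 (write(15)): arr=[4 15 _ _] head=1 tail=2 count=1
After op 4 (peek()): arr=[4 15 _ _] head=1 tail=2 count=1
After op 5 (peek()): arr=[4 15 _ _] head=1 tail=2 count=1
After op 6 (read()): arr=[4 15 _ _] head=2 tail=2 count=0
After op 7 (write(3)): arr=[4 15 3 _] head=2 tail=3 count=1
After op 8 (write(8)): arr=[4 15 3 8] head=2 tail=0 count=2
After op 9 (write(9)): arr=[9 15 3 8] head=2 tail=1 count=3

Answer: none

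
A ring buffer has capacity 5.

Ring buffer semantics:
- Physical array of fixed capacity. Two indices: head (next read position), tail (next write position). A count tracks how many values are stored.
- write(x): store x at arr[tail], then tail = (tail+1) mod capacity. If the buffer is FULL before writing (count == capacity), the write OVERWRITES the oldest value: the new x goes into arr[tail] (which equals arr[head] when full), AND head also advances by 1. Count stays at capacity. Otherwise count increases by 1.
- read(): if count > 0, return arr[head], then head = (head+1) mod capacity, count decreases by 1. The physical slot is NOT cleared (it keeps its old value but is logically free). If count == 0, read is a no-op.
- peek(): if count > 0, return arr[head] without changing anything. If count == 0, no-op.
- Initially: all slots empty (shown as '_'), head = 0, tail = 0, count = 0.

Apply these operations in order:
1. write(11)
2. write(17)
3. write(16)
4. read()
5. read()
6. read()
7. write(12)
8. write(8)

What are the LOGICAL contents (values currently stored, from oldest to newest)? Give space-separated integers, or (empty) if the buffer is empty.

Answer: 12 8

Derivation:
After op 1 (write(11)): arr=[11 _ _ _ _] head=0 tail=1 count=1
After op 2 (write(17)): arr=[11 17 _ _ _] head=0 tail=2 count=2
After op 3 (write(16)): arr=[11 17 16 _ _] head=0 tail=3 count=3
After op 4 (read()): arr=[11 17 16 _ _] head=1 tail=3 count=2
After op 5 (read()): arr=[11 17 16 _ _] head=2 tail=3 count=1
After op 6 (read()): arr=[11 17 16 _ _] head=3 tail=3 count=0
After op 7 (write(12)): arr=[11 17 16 12 _] head=3 tail=4 count=1
After op 8 (write(8)): arr=[11 17 16 12 8] head=3 tail=0 count=2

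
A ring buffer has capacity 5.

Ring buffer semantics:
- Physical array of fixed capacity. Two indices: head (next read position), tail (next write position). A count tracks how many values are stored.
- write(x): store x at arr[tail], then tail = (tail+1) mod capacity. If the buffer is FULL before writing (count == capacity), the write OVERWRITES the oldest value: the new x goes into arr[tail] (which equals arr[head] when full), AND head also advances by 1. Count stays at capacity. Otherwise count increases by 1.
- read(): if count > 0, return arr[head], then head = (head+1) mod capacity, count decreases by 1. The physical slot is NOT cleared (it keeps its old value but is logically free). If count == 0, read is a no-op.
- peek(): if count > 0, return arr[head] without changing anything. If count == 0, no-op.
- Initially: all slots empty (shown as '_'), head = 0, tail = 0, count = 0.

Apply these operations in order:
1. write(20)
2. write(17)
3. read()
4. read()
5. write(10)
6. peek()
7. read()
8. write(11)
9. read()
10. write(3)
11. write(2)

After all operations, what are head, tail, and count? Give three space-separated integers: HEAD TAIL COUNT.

After op 1 (write(20)): arr=[20 _ _ _ _] head=0 tail=1 count=1
After op 2 (write(17)): arr=[20 17 _ _ _] head=0 tail=2 count=2
After op 3 (read()): arr=[20 17 _ _ _] head=1 tail=2 count=1
After op 4 (read()): arr=[20 17 _ _ _] head=2 tail=2 count=0
After op 5 (write(10)): arr=[20 17 10 _ _] head=2 tail=3 count=1
After op 6 (peek()): arr=[20 17 10 _ _] head=2 tail=3 count=1
After op 7 (read()): arr=[20 17 10 _ _] head=3 tail=3 count=0
After op 8 (write(11)): arr=[20 17 10 11 _] head=3 tail=4 count=1
After op 9 (read()): arr=[20 17 10 11 _] head=4 tail=4 count=0
After op 10 (write(3)): arr=[20 17 10 11 3] head=4 tail=0 count=1
After op 11 (write(2)): arr=[2 17 10 11 3] head=4 tail=1 count=2

Answer: 4 1 2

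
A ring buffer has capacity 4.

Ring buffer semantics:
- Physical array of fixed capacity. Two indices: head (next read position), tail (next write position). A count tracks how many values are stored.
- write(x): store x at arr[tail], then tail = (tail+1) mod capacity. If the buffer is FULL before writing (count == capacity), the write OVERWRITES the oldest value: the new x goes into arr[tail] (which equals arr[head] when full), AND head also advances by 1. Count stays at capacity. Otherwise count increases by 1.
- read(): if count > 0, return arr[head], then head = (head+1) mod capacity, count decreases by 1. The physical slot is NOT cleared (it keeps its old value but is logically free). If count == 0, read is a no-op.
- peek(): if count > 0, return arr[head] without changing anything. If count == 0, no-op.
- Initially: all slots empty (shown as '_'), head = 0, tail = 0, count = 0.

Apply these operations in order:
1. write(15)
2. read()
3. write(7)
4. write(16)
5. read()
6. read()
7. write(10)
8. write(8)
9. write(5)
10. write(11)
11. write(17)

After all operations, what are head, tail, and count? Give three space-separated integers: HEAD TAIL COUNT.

Answer: 0 0 4

Derivation:
After op 1 (write(15)): arr=[15 _ _ _] head=0 tail=1 count=1
After op 2 (read()): arr=[15 _ _ _] head=1 tail=1 count=0
After op 3 (write(7)): arr=[15 7 _ _] head=1 tail=2 count=1
After op 4 (write(16)): arr=[15 7 16 _] head=1 tail=3 count=2
After op 5 (read()): arr=[15 7 16 _] head=2 tail=3 count=1
After op 6 (read()): arr=[15 7 16 _] head=3 tail=3 count=0
After op 7 (write(10)): arr=[15 7 16 10] head=3 tail=0 count=1
After op 8 (write(8)): arr=[8 7 16 10] head=3 tail=1 count=2
After op 9 (write(5)): arr=[8 5 16 10] head=3 tail=2 count=3
After op 10 (write(11)): arr=[8 5 11 10] head=3 tail=3 count=4
After op 11 (write(17)): arr=[8 5 11 17] head=0 tail=0 count=4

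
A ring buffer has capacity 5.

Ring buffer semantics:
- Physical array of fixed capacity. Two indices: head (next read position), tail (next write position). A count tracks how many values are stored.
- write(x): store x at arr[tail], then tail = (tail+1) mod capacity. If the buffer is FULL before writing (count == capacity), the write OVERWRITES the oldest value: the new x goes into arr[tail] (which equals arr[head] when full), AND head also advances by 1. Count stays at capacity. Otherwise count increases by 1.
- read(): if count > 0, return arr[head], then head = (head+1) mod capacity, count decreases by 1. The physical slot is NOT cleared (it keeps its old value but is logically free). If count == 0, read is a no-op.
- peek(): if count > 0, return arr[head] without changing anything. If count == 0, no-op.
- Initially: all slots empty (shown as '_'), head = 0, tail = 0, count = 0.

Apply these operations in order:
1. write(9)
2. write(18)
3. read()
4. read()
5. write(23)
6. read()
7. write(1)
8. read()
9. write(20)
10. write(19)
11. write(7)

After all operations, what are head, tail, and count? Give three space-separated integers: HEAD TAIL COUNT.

After op 1 (write(9)): arr=[9 _ _ _ _] head=0 tail=1 count=1
After op 2 (write(18)): arr=[9 18 _ _ _] head=0 tail=2 count=2
After op 3 (read()): arr=[9 18 _ _ _] head=1 tail=2 count=1
After op 4 (read()): arr=[9 18 _ _ _] head=2 tail=2 count=0
After op 5 (write(23)): arr=[9 18 23 _ _] head=2 tail=3 count=1
After op 6 (read()): arr=[9 18 23 _ _] head=3 tail=3 count=0
After op 7 (write(1)): arr=[9 18 23 1 _] head=3 tail=4 count=1
After op 8 (read()): arr=[9 18 23 1 _] head=4 tail=4 count=0
After op 9 (write(20)): arr=[9 18 23 1 20] head=4 tail=0 count=1
After op 10 (write(19)): arr=[19 18 23 1 20] head=4 tail=1 count=2
After op 11 (write(7)): arr=[19 7 23 1 20] head=4 tail=2 count=3

Answer: 4 2 3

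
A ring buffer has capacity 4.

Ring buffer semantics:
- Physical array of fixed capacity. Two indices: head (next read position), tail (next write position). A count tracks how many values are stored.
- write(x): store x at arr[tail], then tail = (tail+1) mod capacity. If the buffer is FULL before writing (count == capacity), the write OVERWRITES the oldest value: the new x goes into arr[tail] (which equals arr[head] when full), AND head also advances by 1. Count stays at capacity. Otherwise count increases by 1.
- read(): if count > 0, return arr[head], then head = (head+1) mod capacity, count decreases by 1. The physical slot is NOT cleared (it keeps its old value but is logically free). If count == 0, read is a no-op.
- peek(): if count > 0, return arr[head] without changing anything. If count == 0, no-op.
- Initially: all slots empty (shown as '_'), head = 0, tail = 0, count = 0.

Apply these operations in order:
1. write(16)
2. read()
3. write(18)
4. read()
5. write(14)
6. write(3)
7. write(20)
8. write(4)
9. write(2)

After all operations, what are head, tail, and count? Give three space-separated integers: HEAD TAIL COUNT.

After op 1 (write(16)): arr=[16 _ _ _] head=0 tail=1 count=1
After op 2 (read()): arr=[16 _ _ _] head=1 tail=1 count=0
After op 3 (write(18)): arr=[16 18 _ _] head=1 tail=2 count=1
After op 4 (read()): arr=[16 18 _ _] head=2 tail=2 count=0
After op 5 (write(14)): arr=[16 18 14 _] head=2 tail=3 count=1
After op 6 (write(3)): arr=[16 18 14 3] head=2 tail=0 count=2
After op 7 (write(20)): arr=[20 18 14 3] head=2 tail=1 count=3
After op 8 (write(4)): arr=[20 4 14 3] head=2 tail=2 count=4
After op 9 (write(2)): arr=[20 4 2 3] head=3 tail=3 count=4

Answer: 3 3 4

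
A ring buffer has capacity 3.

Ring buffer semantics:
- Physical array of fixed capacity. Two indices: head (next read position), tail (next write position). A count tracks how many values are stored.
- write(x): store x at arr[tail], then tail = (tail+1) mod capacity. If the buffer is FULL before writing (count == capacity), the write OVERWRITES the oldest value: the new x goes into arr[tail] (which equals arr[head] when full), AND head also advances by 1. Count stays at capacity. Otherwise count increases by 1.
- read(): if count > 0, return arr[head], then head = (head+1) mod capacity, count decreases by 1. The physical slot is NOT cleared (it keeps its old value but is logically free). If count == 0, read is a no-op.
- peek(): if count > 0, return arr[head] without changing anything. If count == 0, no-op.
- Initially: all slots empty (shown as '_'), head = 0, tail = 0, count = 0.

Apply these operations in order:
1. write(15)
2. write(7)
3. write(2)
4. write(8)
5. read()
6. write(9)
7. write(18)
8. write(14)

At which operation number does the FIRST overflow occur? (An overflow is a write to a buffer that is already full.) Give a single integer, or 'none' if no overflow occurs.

Answer: 4

Derivation:
After op 1 (write(15)): arr=[15 _ _] head=0 tail=1 count=1
After op 2 (write(7)): arr=[15 7 _] head=0 tail=2 count=2
After op 3 (write(2)): arr=[15 7 2] head=0 tail=0 count=3
After op 4 (write(8)): arr=[8 7 2] head=1 tail=1 count=3
After op 5 (read()): arr=[8 7 2] head=2 tail=1 count=2
After op 6 (write(9)): arr=[8 9 2] head=2 tail=2 count=3
After op 7 (write(18)): arr=[8 9 18] head=0 tail=0 count=3
After op 8 (write(14)): arr=[14 9 18] head=1 tail=1 count=3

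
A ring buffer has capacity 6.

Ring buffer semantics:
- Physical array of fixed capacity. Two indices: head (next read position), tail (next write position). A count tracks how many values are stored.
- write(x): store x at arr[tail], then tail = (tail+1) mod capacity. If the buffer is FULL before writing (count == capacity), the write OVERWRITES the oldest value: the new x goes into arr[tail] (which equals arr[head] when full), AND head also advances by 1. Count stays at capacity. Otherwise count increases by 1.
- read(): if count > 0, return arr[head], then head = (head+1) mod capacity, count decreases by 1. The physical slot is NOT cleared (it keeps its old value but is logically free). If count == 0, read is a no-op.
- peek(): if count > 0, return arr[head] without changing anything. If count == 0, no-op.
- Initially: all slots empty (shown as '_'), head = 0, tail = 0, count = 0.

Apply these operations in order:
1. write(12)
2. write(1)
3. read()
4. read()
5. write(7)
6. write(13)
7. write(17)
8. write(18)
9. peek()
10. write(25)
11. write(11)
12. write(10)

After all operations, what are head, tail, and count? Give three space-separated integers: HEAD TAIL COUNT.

Answer: 3 3 6

Derivation:
After op 1 (write(12)): arr=[12 _ _ _ _ _] head=0 tail=1 count=1
After op 2 (write(1)): arr=[12 1 _ _ _ _] head=0 tail=2 count=2
After op 3 (read()): arr=[12 1 _ _ _ _] head=1 tail=2 count=1
After op 4 (read()): arr=[12 1 _ _ _ _] head=2 tail=2 count=0
After op 5 (write(7)): arr=[12 1 7 _ _ _] head=2 tail=3 count=1
After op 6 (write(13)): arr=[12 1 7 13 _ _] head=2 tail=4 count=2
After op 7 (write(17)): arr=[12 1 7 13 17 _] head=2 tail=5 count=3
After op 8 (write(18)): arr=[12 1 7 13 17 18] head=2 tail=0 count=4
After op 9 (peek()): arr=[12 1 7 13 17 18] head=2 tail=0 count=4
After op 10 (write(25)): arr=[25 1 7 13 17 18] head=2 tail=1 count=5
After op 11 (write(11)): arr=[25 11 7 13 17 18] head=2 tail=2 count=6
After op 12 (write(10)): arr=[25 11 10 13 17 18] head=3 tail=3 count=6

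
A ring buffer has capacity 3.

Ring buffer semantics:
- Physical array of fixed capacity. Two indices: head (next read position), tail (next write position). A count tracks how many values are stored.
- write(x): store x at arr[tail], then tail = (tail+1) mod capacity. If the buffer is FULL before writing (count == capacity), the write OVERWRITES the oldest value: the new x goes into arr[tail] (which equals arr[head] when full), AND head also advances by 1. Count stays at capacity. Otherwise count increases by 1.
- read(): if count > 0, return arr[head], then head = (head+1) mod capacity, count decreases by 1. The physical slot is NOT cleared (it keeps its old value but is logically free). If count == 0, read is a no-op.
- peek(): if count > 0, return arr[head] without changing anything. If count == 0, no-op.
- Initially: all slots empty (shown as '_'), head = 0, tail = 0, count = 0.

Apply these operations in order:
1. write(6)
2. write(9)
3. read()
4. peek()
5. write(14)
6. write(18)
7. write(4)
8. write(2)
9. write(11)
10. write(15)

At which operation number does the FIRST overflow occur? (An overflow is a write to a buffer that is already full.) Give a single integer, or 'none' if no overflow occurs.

After op 1 (write(6)): arr=[6 _ _] head=0 tail=1 count=1
After op 2 (write(9)): arr=[6 9 _] head=0 tail=2 count=2
After op 3 (read()): arr=[6 9 _] head=1 tail=2 count=1
After op 4 (peek()): arr=[6 9 _] head=1 tail=2 count=1
After op 5 (write(14)): arr=[6 9 14] head=1 tail=0 count=2
After op 6 (write(18)): arr=[18 9 14] head=1 tail=1 count=3
After op 7 (write(4)): arr=[18 4 14] head=2 tail=2 count=3
After op 8 (write(2)): arr=[18 4 2] head=0 tail=0 count=3
After op 9 (write(11)): arr=[11 4 2] head=1 tail=1 count=3
After op 10 (write(15)): arr=[11 15 2] head=2 tail=2 count=3

Answer: 7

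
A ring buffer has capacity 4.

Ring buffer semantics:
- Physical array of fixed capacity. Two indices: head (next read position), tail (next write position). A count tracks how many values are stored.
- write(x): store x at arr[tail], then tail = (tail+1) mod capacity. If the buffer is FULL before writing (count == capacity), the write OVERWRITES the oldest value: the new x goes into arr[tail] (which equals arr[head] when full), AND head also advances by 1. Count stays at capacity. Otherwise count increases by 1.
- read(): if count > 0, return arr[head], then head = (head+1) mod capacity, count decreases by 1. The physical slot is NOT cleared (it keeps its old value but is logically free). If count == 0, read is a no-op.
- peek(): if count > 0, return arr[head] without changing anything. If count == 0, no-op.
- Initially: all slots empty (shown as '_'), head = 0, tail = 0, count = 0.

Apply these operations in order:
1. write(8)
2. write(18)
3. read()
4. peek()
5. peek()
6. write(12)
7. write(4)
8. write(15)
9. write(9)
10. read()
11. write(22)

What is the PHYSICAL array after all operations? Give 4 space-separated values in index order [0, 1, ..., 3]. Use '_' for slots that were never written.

After op 1 (write(8)): arr=[8 _ _ _] head=0 tail=1 count=1
After op 2 (write(18)): arr=[8 18 _ _] head=0 tail=2 count=2
After op 3 (read()): arr=[8 18 _ _] head=1 tail=2 count=1
After op 4 (peek()): arr=[8 18 _ _] head=1 tail=2 count=1
After op 5 (peek()): arr=[8 18 _ _] head=1 tail=2 count=1
After op 6 (write(12)): arr=[8 18 12 _] head=1 tail=3 count=2
After op 7 (write(4)): arr=[8 18 12 4] head=1 tail=0 count=3
After op 8 (write(15)): arr=[15 18 12 4] head=1 tail=1 count=4
After op 9 (write(9)): arr=[15 9 12 4] head=2 tail=2 count=4
After op 10 (read()): arr=[15 9 12 4] head=3 tail=2 count=3
After op 11 (write(22)): arr=[15 9 22 4] head=3 tail=3 count=4

Answer: 15 9 22 4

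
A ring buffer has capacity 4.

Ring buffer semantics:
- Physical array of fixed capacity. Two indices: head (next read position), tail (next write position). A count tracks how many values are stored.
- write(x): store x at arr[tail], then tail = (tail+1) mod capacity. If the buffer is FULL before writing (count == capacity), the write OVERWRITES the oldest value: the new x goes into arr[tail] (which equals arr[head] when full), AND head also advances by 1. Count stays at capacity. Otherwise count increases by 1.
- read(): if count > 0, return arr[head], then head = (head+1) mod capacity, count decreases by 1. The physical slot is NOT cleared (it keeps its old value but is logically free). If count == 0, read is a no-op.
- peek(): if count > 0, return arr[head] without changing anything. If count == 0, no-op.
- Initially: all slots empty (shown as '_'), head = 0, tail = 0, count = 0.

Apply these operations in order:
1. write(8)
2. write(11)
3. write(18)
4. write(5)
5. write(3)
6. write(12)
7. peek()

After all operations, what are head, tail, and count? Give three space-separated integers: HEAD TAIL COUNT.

Answer: 2 2 4

Derivation:
After op 1 (write(8)): arr=[8 _ _ _] head=0 tail=1 count=1
After op 2 (write(11)): arr=[8 11 _ _] head=0 tail=2 count=2
After op 3 (write(18)): arr=[8 11 18 _] head=0 tail=3 count=3
After op 4 (write(5)): arr=[8 11 18 5] head=0 tail=0 count=4
After op 5 (write(3)): arr=[3 11 18 5] head=1 tail=1 count=4
After op 6 (write(12)): arr=[3 12 18 5] head=2 tail=2 count=4
After op 7 (peek()): arr=[3 12 18 5] head=2 tail=2 count=4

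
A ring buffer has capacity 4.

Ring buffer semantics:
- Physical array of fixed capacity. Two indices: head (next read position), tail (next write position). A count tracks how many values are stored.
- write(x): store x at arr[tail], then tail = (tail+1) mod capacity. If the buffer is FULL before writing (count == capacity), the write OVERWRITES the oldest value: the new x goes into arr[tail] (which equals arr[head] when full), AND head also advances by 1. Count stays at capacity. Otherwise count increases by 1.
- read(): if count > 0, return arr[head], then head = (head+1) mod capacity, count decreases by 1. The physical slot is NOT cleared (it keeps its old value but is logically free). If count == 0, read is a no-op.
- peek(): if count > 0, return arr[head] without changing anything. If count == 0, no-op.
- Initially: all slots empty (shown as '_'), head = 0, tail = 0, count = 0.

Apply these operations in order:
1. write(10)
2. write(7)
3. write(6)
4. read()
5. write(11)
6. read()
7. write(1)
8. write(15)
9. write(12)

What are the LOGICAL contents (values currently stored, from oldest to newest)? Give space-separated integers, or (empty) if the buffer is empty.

Answer: 11 1 15 12

Derivation:
After op 1 (write(10)): arr=[10 _ _ _] head=0 tail=1 count=1
After op 2 (write(7)): arr=[10 7 _ _] head=0 tail=2 count=2
After op 3 (write(6)): arr=[10 7 6 _] head=0 tail=3 count=3
After op 4 (read()): arr=[10 7 6 _] head=1 tail=3 count=2
After op 5 (write(11)): arr=[10 7 6 11] head=1 tail=0 count=3
After op 6 (read()): arr=[10 7 6 11] head=2 tail=0 count=2
After op 7 (write(1)): arr=[1 7 6 11] head=2 tail=1 count=3
After op 8 (write(15)): arr=[1 15 6 11] head=2 tail=2 count=4
After op 9 (write(12)): arr=[1 15 12 11] head=3 tail=3 count=4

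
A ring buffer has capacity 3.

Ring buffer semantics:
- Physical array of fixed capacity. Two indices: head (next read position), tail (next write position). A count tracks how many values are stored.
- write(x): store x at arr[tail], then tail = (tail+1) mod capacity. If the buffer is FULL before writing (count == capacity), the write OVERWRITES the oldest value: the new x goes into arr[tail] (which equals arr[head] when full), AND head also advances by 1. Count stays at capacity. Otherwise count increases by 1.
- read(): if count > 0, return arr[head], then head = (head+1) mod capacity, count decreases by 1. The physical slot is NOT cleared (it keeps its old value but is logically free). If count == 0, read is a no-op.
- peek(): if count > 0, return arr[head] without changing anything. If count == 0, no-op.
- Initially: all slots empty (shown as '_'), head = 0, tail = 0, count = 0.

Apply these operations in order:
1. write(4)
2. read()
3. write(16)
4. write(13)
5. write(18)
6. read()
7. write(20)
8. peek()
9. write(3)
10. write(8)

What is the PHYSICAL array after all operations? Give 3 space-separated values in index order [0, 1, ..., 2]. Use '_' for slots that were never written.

After op 1 (write(4)): arr=[4 _ _] head=0 tail=1 count=1
After op 2 (read()): arr=[4 _ _] head=1 tail=1 count=0
After op 3 (write(16)): arr=[4 16 _] head=1 tail=2 count=1
After op 4 (write(13)): arr=[4 16 13] head=1 tail=0 count=2
After op 5 (write(18)): arr=[18 16 13] head=1 tail=1 count=3
After op 6 (read()): arr=[18 16 13] head=2 tail=1 count=2
After op 7 (write(20)): arr=[18 20 13] head=2 tail=2 count=3
After op 8 (peek()): arr=[18 20 13] head=2 tail=2 count=3
After op 9 (write(3)): arr=[18 20 3] head=0 tail=0 count=3
After op 10 (write(8)): arr=[8 20 3] head=1 tail=1 count=3

Answer: 8 20 3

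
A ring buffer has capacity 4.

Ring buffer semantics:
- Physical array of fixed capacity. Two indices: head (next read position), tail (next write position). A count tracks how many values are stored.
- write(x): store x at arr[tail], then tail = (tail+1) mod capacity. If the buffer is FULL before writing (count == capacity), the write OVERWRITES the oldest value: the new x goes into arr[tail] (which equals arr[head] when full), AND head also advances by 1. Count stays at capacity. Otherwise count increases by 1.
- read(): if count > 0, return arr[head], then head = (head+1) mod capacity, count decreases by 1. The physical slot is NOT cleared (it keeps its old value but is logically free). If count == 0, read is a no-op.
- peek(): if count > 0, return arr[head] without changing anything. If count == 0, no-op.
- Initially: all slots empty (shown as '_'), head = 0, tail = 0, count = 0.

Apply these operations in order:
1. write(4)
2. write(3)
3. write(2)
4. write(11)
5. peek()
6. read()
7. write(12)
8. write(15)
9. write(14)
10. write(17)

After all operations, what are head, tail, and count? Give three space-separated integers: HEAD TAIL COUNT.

After op 1 (write(4)): arr=[4 _ _ _] head=0 tail=1 count=1
After op 2 (write(3)): arr=[4 3 _ _] head=0 tail=2 count=2
After op 3 (write(2)): arr=[4 3 2 _] head=0 tail=3 count=3
After op 4 (write(11)): arr=[4 3 2 11] head=0 tail=0 count=4
After op 5 (peek()): arr=[4 3 2 11] head=0 tail=0 count=4
After op 6 (read()): arr=[4 3 2 11] head=1 tail=0 count=3
After op 7 (write(12)): arr=[12 3 2 11] head=1 tail=1 count=4
After op 8 (write(15)): arr=[12 15 2 11] head=2 tail=2 count=4
After op 9 (write(14)): arr=[12 15 14 11] head=3 tail=3 count=4
After op 10 (write(17)): arr=[12 15 14 17] head=0 tail=0 count=4

Answer: 0 0 4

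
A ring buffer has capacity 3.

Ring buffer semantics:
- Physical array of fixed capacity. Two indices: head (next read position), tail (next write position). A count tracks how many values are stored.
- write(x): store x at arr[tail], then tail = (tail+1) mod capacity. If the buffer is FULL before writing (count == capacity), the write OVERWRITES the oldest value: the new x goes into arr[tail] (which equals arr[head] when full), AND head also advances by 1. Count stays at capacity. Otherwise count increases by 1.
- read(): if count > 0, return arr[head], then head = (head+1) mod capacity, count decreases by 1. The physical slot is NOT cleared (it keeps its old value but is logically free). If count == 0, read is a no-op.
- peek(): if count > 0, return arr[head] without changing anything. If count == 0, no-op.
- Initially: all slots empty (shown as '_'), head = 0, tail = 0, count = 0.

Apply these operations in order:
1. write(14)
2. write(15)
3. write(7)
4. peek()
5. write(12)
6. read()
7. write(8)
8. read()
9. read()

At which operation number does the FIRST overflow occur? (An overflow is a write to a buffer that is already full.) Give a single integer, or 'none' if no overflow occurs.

Answer: 5

Derivation:
After op 1 (write(14)): arr=[14 _ _] head=0 tail=1 count=1
After op 2 (write(15)): arr=[14 15 _] head=0 tail=2 count=2
After op 3 (write(7)): arr=[14 15 7] head=0 tail=0 count=3
After op 4 (peek()): arr=[14 15 7] head=0 tail=0 count=3
After op 5 (write(12)): arr=[12 15 7] head=1 tail=1 count=3
After op 6 (read()): arr=[12 15 7] head=2 tail=1 count=2
After op 7 (write(8)): arr=[12 8 7] head=2 tail=2 count=3
After op 8 (read()): arr=[12 8 7] head=0 tail=2 count=2
After op 9 (read()): arr=[12 8 7] head=1 tail=2 count=1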